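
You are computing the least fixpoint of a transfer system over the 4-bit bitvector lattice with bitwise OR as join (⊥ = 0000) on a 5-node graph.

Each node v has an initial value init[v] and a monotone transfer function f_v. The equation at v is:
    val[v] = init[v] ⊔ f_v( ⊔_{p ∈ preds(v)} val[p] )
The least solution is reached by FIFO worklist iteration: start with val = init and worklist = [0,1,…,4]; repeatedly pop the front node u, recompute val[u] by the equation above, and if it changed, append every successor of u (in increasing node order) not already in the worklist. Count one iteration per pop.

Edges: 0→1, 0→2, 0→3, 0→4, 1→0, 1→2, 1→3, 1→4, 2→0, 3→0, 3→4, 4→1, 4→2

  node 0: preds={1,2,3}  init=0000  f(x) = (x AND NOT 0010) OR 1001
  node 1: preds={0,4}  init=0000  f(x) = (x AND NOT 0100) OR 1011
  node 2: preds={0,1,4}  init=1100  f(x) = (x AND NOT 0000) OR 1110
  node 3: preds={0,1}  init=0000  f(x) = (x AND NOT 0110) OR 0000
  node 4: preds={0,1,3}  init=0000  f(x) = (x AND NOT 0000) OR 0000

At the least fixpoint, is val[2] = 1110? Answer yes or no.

no

Trace (8 dequeues):
  [1] u=0 | in 1100 | out 1101 | prev 0000 | push {}
  [2] u=1 | in 1101 | out 1011 | prev 0000 | push {0}
  [3] u=2 | in 1111 | out 1111 | prev 1100 | push {}
  [4] u=3 | in 1111 | out 1001 | prev 0000 | push {}
  [5] u=4 | in 1111 | out 1111 | prev 0000 | push {1,2}
  [6] u=0 | in 1111 | out 1101 | ==
  [7] u=1 | in 1111 | out 1011 | ==
  [8] u=2 | in 1111 | out 1111 | ==

Converged values:
  [0] 1101
  [1] 1011
  [2] 1111
  [3] 1001
  [4] 1111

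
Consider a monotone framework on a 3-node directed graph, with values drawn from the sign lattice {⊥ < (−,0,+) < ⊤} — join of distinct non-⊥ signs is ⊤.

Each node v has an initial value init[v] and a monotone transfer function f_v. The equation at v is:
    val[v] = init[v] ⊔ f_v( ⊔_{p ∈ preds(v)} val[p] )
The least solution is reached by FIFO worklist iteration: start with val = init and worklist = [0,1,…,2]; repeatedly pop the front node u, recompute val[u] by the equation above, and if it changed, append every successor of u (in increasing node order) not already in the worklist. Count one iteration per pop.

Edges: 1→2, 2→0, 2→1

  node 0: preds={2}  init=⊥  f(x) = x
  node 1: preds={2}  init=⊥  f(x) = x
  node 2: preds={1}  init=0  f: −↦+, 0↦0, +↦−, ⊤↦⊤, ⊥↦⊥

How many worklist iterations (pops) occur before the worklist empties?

3

Worklist (3 pops):
  #1 pop 0: in=0 → 0 (was ⊥); enqueue []
  #2 pop 1: in=0 → 0 (was ⊥); enqueue []
  #3 pop 2: in=0 → 0 (no change)

Fixpoint:
  val[0] = 0
  val[1] = 0
  val[2] = 0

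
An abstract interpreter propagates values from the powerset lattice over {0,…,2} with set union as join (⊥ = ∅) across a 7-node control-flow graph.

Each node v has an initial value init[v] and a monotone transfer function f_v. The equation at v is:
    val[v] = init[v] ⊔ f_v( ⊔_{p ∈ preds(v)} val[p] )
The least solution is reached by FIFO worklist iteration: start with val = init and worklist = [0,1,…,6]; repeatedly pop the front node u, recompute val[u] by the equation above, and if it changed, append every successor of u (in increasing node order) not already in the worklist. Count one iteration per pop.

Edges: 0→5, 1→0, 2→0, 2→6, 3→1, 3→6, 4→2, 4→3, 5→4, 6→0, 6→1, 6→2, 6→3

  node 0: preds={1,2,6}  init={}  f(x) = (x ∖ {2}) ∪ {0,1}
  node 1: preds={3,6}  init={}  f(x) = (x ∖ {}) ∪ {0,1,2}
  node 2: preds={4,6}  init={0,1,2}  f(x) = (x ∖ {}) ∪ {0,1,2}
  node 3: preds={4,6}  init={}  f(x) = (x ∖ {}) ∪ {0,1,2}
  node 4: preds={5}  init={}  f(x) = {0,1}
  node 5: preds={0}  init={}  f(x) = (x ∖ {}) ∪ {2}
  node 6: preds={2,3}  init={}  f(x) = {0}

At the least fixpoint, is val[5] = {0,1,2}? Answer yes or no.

Trace (12 dequeues):
  [1] u=0 | in {0,1,2} | out {0,1} | prev {} | push {}
  [2] u=1 | in {} | out {0,1,2} | prev {} | push {0}
  [3] u=2 | in {} | out {0,1,2} | ==
  [4] u=3 | in {} | out {0,1,2} | prev {} | push {1}
  [5] u=4 | in {} | out {0,1} | prev {} | push {2,3}
  [6] u=5 | in {0,1} | out {0,1,2} | prev {} | push {4}
  [7] u=6 | in {0,1,2} | out {0} | prev {} | push {}
  [8] u=0 | in {0,1,2} | out {0,1} | ==
  [9] u=1 | in {0,1,2} | out {0,1,2} | ==
  [10] u=2 | in {0,1} | out {0,1,2} | ==
  [11] u=3 | in {0,1} | out {0,1,2} | ==
  [12] u=4 | in {0,1,2} | out {0,1} | ==

Converged values:
  [0] {0,1}
  [1] {0,1,2}
  [2] {0,1,2}
  [3] {0,1,2}
  [4] {0,1}
  [5] {0,1,2}
  [6] {0}

yes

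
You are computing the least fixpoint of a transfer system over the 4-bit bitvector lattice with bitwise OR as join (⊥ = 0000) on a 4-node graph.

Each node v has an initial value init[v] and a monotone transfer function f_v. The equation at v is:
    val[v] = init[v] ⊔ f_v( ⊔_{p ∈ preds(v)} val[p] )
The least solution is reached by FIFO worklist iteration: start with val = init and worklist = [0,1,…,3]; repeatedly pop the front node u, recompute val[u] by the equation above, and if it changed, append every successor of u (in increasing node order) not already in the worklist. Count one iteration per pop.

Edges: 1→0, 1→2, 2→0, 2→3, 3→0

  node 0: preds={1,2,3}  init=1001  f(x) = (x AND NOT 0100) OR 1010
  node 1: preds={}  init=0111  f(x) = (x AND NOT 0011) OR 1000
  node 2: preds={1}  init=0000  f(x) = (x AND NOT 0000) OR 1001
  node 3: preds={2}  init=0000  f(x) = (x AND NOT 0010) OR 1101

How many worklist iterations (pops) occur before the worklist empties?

Trace (5 dequeues):
  [1] u=0 | in 0111 | out 1011 | prev 1001 | push {}
  [2] u=1 | in 0000 | out 1111 | prev 0111 | push {0}
  [3] u=2 | in 1111 | out 1111 | prev 0000 | push {}
  [4] u=3 | in 1111 | out 1101 | prev 0000 | push {}
  [5] u=0 | in 1111 | out 1011 | ==

Converged values:
  [0] 1011
  [1] 1111
  [2] 1111
  [3] 1101

5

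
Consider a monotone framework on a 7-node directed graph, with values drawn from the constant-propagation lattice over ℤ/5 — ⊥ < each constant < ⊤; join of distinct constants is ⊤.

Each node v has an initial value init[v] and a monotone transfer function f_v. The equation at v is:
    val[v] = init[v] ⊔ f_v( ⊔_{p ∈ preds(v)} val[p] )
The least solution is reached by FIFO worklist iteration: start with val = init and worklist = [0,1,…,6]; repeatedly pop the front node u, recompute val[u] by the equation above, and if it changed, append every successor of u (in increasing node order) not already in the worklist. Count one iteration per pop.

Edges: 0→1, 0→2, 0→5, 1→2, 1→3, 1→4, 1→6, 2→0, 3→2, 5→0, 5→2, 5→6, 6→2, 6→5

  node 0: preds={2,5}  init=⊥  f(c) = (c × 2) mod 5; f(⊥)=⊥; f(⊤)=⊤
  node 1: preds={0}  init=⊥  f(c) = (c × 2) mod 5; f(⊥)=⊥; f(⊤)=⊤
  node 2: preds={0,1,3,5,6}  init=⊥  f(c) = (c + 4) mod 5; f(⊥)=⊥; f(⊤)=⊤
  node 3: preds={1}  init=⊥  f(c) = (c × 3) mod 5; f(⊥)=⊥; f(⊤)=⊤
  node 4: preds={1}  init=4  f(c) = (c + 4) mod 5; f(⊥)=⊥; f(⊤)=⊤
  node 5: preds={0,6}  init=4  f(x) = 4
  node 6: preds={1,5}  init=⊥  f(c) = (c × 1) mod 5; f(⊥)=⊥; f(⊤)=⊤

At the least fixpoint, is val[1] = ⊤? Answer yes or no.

yes

Trace (16 dequeues):
  [1] u=0 | in 4 | out 3 | prev ⊥ | push {}
  [2] u=1 | in 3 | out 1 | prev ⊥ | push {}
  [3] u=2 | in ⊤ | out ⊤ | prev ⊥ | push {0}
  [4] u=3 | in 1 | out 3 | prev ⊥ | push {2}
  [5] u=4 | in 1 | out ⊤ | prev 4 | push {}
  [6] u=5 | in 3 | out 4 | ==
  [7] u=6 | in ⊤ | out ⊤ | prev ⊥ | push {5}
  [8] u=0 | in ⊤ | out ⊤ | prev 3 | push {1}
  [9] u=2 | in ⊤ | out ⊤ | ==
  [10] u=5 | in ⊤ | out 4 | ==
  [11] u=1 | in ⊤ | out ⊤ | prev 1 | push {2,3,4,6}
  [12] u=2 | in ⊤ | out ⊤ | ==
  [13] u=3 | in ⊤ | out ⊤ | prev 3 | push {2}
  [14] u=4 | in ⊤ | out ⊤ | ==
  [15] u=6 | in ⊤ | out ⊤ | ==
  [16] u=2 | in ⊤ | out ⊤ | ==

Converged values:
  [0] ⊤
  [1] ⊤
  [2] ⊤
  [3] ⊤
  [4] ⊤
  [5] 4
  [6] ⊤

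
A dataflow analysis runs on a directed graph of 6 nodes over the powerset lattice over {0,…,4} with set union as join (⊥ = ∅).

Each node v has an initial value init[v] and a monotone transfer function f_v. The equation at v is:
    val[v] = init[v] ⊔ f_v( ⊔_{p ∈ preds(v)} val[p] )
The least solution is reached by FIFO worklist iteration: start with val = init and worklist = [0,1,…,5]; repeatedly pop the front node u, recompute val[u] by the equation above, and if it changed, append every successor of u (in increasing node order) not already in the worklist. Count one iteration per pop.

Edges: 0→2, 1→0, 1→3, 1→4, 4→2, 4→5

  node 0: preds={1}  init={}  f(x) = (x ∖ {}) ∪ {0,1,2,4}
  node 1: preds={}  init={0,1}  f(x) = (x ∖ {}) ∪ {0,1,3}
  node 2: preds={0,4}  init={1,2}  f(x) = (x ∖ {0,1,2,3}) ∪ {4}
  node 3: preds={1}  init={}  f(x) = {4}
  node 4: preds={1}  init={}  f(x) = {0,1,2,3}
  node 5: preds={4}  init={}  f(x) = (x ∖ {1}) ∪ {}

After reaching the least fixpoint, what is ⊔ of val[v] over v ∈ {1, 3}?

Worklist (8 pops):
  #1 pop 0: in={0,1} → {0,1,2,4} (was {}); enqueue []
  #2 pop 1: in={} → {0,1,3} (was {0,1}); enqueue [0]
  #3 pop 2: in={0,1,2,4} → {1,2,4} (was {1,2}); enqueue []
  #4 pop 3: in={0,1,3} → {4} (was {}); enqueue []
  #5 pop 4: in={0,1,3} → {0,1,2,3} (was {}); enqueue [2]
  #6 pop 5: in={0,1,2,3} → {0,2,3} (was {}); enqueue []
  #7 pop 0: in={0,1,3} → {0,1,2,3,4} (was {0,1,2,4}); enqueue []
  #8 pop 2: in={0,1,2,3,4} → {1,2,4} (no change)

Fixpoint:
  val[0] = {0,1,2,3,4}
  val[1] = {0,1,3}
  val[2] = {1,2,4}
  val[3] = {4}
  val[4] = {0,1,2,3}
  val[5] = {0,2,3}

{0,1,3,4}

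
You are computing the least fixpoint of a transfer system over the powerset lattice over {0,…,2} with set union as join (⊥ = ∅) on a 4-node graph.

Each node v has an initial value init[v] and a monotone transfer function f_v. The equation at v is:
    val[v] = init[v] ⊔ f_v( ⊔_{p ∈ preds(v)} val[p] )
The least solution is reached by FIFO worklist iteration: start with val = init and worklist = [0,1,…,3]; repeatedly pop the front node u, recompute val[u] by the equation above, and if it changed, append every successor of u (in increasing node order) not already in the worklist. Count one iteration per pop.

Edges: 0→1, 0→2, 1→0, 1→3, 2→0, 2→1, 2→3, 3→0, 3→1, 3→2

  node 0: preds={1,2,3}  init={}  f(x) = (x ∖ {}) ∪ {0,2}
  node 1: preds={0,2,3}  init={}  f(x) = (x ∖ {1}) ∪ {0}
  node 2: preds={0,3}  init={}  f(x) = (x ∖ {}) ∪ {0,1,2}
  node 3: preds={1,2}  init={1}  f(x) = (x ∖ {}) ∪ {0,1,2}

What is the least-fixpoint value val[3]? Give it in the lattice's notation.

Trace (7 dequeues):
  [1] u=0 | in {1} | out {0,1,2} | prev {} | push {}
  [2] u=1 | in {0,1,2} | out {0,2} | prev {} | push {0}
  [3] u=2 | in {0,1,2} | out {0,1,2} | prev {} | push {1}
  [4] u=3 | in {0,1,2} | out {0,1,2} | prev {1} | push {2}
  [5] u=0 | in {0,1,2} | out {0,1,2} | ==
  [6] u=1 | in {0,1,2} | out {0,2} | ==
  [7] u=2 | in {0,1,2} | out {0,1,2} | ==

Converged values:
  [0] {0,1,2}
  [1] {0,2}
  [2] {0,1,2}
  [3] {0,1,2}

{0,1,2}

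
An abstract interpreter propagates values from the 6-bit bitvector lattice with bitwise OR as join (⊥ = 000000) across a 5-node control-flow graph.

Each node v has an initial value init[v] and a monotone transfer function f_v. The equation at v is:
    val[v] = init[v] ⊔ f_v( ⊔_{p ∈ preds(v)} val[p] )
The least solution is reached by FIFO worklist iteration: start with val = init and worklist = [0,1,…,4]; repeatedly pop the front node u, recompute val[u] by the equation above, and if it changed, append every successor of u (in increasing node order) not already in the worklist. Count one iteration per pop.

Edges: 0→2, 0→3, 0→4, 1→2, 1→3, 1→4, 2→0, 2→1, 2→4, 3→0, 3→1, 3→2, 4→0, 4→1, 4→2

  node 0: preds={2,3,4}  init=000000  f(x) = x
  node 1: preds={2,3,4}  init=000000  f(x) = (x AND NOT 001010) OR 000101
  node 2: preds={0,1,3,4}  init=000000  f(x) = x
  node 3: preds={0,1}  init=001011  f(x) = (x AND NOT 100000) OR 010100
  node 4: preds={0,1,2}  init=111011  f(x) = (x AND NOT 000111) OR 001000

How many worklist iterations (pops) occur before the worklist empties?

10

Iteration log — 10 steps:
  step 1. node 0  ⊔preds=111011  new=111011  old=000000  +wl: 
  step 2. node 1  ⊔preds=111011  new=110101  old=000000  +wl: 
  step 3. node 2  ⊔preds=111111  new=111111  old=000000  +wl: 0,1
  step 4. node 3  ⊔preds=111111  new=011111  old=001011  +wl: 2
  step 5. node 4  ⊔preds=111111  new=111011  stable
  step 6. node 0  ⊔preds=111111  new=111111  old=111011  +wl: 3,4
  step 7. node 1  ⊔preds=111111  new=110101  stable
  step 8. node 2  ⊔preds=111111  new=111111  stable
  step 9. node 3  ⊔preds=111111  new=011111  stable
  step 10. node 4  ⊔preds=111111  new=111011  stable

Least fixpoint reached:
  node 0: 111111
  node 1: 110101
  node 2: 111111
  node 3: 011111
  node 4: 111011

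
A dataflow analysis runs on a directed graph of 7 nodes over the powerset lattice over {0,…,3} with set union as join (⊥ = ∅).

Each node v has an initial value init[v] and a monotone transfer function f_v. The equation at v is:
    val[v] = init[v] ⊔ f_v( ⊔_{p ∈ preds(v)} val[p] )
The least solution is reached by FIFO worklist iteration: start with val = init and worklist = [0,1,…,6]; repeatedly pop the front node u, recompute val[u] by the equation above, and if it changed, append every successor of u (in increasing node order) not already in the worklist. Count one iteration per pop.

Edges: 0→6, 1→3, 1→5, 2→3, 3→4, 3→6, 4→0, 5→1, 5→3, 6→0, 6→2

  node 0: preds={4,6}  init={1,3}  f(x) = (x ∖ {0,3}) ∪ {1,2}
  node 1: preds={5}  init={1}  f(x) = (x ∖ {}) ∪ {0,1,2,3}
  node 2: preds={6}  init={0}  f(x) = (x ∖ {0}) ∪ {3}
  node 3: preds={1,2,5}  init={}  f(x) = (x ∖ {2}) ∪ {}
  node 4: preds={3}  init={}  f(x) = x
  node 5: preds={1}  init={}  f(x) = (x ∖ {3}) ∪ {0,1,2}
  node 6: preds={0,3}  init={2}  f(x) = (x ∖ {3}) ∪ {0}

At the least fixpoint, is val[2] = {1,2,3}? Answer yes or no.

no

Iteration log — 12 steps:
  step 1. node 0  ⊔preds={2}  new={1,2,3}  old={1,3}  +wl: 
  step 2. node 1  ⊔preds={}  new={0,1,2,3}  old={1}  +wl: 
  step 3. node 2  ⊔preds={2}  new={0,2,3}  old={0}  +wl: 
  step 4. node 3  ⊔preds={0,1,2,3}  new={0,1,3}  old={}  +wl: 
  step 5. node 4  ⊔preds={0,1,3}  new={0,1,3}  old={}  +wl: 0
  step 6. node 5  ⊔preds={0,1,2,3}  new={0,1,2}  old={}  +wl: 1,3
  step 7. node 6  ⊔preds={0,1,2,3}  new={0,1,2}  old={2}  +wl: 2
  step 8. node 0  ⊔preds={0,1,2,3}  new={1,2,3}  stable
  step 9. node 1  ⊔preds={0,1,2}  new={0,1,2,3}  stable
  step 10. node 3  ⊔preds={0,1,2,3}  new={0,1,3}  stable
  step 11. node 2  ⊔preds={0,1,2}  new={0,1,2,3}  old={0,2,3}  +wl: 3
  step 12. node 3  ⊔preds={0,1,2,3}  new={0,1,3}  stable

Least fixpoint reached:
  node 0: {1,2,3}
  node 1: {0,1,2,3}
  node 2: {0,1,2,3}
  node 3: {0,1,3}
  node 4: {0,1,3}
  node 5: {0,1,2}
  node 6: {0,1,2}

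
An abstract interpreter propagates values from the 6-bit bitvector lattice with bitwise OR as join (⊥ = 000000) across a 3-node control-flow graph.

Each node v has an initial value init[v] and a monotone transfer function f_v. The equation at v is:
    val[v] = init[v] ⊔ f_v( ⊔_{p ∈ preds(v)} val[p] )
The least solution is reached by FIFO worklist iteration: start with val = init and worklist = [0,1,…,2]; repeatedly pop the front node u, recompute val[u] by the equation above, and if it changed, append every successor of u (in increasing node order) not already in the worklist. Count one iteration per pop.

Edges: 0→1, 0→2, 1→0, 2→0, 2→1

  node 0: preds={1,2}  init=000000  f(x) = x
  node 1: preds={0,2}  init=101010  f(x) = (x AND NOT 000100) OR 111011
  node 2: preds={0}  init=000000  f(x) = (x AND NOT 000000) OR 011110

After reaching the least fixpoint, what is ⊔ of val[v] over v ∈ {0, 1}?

111111

Trace (8 dequeues):
  [1] u=0 | in 101010 | out 101010 | prev 000000 | push {}
  [2] u=1 | in 101010 | out 111011 | prev 101010 | push {0}
  [3] u=2 | in 101010 | out 111110 | prev 000000 | push {1}
  [4] u=0 | in 111111 | out 111111 | prev 101010 | push {2}
  [5] u=1 | in 111111 | out 111011 | ==
  [6] u=2 | in 111111 | out 111111 | prev 111110 | push {0,1}
  [7] u=0 | in 111111 | out 111111 | ==
  [8] u=1 | in 111111 | out 111011 | ==

Converged values:
  [0] 111111
  [1] 111011
  [2] 111111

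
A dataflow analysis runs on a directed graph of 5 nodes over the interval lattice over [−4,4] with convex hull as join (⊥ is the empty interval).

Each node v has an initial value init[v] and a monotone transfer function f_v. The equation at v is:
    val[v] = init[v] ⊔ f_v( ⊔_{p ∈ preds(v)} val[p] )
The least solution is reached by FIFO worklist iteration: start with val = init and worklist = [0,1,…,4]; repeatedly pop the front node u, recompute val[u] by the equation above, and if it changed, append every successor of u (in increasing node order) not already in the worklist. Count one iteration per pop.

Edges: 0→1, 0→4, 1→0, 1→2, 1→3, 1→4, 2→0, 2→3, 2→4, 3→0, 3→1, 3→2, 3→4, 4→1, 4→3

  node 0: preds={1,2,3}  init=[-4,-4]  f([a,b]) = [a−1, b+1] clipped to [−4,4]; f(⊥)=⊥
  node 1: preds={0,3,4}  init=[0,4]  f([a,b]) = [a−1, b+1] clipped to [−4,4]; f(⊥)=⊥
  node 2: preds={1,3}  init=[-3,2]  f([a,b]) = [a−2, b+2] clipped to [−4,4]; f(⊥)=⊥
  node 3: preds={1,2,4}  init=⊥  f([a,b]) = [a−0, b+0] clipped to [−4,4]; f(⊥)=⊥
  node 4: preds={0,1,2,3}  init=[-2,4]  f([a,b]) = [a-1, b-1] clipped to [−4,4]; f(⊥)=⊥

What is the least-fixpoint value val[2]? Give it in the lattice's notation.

Worklist (9 pops):
  #1 pop 0: in=[-3,4] → [-4,4] (was [-4,-4]); enqueue []
  #2 pop 1: in=[-4,4] → [-4,4] (was [0,4]); enqueue [0]
  #3 pop 2: in=[-4,4] → [-4,4] (was [-3,2]); enqueue []
  #4 pop 3: in=[-4,4] → [-4,4] (was ⊥); enqueue [1,2]
  #5 pop 4: in=[-4,4] → [-4,4] (was [-2,4]); enqueue [3]
  #6 pop 0: in=[-4,4] → [-4,4] (no change)
  #7 pop 1: in=[-4,4] → [-4,4] (no change)
  #8 pop 2: in=[-4,4] → [-4,4] (no change)
  #9 pop 3: in=[-4,4] → [-4,4] (no change)

Fixpoint:
  val[0] = [-4,4]
  val[1] = [-4,4]
  val[2] = [-4,4]
  val[3] = [-4,4]
  val[4] = [-4,4]

[-4,4]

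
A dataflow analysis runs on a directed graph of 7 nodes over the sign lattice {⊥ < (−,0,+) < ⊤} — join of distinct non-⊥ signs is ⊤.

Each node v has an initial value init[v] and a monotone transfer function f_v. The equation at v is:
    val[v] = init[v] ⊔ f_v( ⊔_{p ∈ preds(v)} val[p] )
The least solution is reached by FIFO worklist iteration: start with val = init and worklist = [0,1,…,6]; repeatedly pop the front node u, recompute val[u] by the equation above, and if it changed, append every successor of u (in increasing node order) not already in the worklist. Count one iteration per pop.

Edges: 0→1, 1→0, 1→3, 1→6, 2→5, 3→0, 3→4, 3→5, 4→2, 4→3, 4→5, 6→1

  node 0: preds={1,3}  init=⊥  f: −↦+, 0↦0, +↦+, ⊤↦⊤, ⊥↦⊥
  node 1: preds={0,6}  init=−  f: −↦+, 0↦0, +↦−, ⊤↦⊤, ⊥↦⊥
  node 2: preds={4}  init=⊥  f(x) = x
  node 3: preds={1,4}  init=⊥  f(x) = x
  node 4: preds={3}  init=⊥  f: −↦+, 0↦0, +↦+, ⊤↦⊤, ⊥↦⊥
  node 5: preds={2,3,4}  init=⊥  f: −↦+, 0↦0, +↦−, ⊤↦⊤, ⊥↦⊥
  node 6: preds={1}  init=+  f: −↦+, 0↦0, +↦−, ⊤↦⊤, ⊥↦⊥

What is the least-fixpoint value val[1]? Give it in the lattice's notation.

⊤

Worklist (20 pops):
  #1 pop 0: in=− → + (was ⊥); enqueue []
  #2 pop 1: in=+ → − (no change)
  #3 pop 2: in=⊥ → ⊥ (no change)
  #4 pop 3: in=− → − (was ⊥); enqueue [0]
  #5 pop 4: in=− → + (was ⊥); enqueue [2,3]
  #6 pop 5: in=⊤ → ⊤ (was ⊥); enqueue []
  #7 pop 6: in=− → + (no change)
  #8 pop 0: in=− → + (no change)
  #9 pop 2: in=+ → + (was ⊥); enqueue [5]
  #10 pop 3: in=⊤ → ⊤ (was −); enqueue [0,4]
  #11 pop 5: in=⊤ → ⊤ (no change)
  #12 pop 0: in=⊤ → ⊤ (was +); enqueue [1]
  #13 pop 4: in=⊤ → ⊤ (was +); enqueue [2,3,5]
  #14 pop 1: in=⊤ → ⊤ (was −); enqueue [0,6]
  #15 pop 2: in=⊤ → ⊤ (was +); enqueue []
  #16 pop 3: in=⊤ → ⊤ (no change)
  #17 pop 5: in=⊤ → ⊤ (no change)
  #18 pop 0: in=⊤ → ⊤ (no change)
  #19 pop 6: in=⊤ → ⊤ (was +); enqueue [1]
  #20 pop 1: in=⊤ → ⊤ (no change)

Fixpoint:
  val[0] = ⊤
  val[1] = ⊤
  val[2] = ⊤
  val[3] = ⊤
  val[4] = ⊤
  val[5] = ⊤
  val[6] = ⊤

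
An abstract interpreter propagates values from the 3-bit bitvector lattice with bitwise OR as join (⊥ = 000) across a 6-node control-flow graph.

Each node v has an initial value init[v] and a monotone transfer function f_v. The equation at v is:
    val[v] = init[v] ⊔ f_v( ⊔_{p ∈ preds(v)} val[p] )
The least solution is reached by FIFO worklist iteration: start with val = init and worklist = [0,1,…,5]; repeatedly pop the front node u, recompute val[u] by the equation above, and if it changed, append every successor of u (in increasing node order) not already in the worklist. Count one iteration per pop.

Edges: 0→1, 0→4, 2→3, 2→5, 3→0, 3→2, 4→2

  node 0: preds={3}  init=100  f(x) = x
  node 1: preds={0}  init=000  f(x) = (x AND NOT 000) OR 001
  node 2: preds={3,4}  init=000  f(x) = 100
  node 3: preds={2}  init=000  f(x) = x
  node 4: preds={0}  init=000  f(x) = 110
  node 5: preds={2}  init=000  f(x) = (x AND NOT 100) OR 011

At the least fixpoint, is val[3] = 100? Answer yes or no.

Trace (8 dequeues):
  [1] u=0 | in 000 | out 100 | ==
  [2] u=1 | in 100 | out 101 | prev 000 | push {}
  [3] u=2 | in 000 | out 100 | prev 000 | push {}
  [4] u=3 | in 100 | out 100 | prev 000 | push {0,2}
  [5] u=4 | in 100 | out 110 | prev 000 | push {}
  [6] u=5 | in 100 | out 011 | prev 000 | push {}
  [7] u=0 | in 100 | out 100 | ==
  [8] u=2 | in 110 | out 100 | ==

Converged values:
  [0] 100
  [1] 101
  [2] 100
  [3] 100
  [4] 110
  [5] 011

yes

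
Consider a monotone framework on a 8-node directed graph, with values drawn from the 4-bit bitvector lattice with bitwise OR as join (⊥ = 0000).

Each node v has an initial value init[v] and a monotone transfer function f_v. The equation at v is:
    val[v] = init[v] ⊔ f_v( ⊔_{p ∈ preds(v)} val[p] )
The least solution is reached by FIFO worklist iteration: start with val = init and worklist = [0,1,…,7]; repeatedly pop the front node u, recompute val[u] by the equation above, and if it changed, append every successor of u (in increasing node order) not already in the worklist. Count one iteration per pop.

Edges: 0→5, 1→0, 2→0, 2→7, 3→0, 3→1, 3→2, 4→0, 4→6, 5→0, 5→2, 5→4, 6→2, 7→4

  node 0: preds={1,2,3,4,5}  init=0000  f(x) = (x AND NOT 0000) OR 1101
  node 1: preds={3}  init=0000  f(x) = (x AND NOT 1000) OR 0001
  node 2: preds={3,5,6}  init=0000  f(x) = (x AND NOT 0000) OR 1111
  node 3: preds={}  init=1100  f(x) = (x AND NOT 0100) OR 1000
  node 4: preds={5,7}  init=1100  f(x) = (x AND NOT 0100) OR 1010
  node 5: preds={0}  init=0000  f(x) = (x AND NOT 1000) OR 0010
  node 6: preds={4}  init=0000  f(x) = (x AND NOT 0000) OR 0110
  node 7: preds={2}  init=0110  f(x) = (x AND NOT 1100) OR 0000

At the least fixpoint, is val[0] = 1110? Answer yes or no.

no

Trace (15 dequeues):
  [1] u=0 | in 1100 | out 1101 | prev 0000 | push {}
  [2] u=1 | in 1100 | out 0101 | prev 0000 | push {0}
  [3] u=2 | in 1100 | out 1111 | prev 0000 | push {}
  [4] u=3 | in 0000 | out 1100 | ==
  [5] u=4 | in 0110 | out 1110 | prev 1100 | push {}
  [6] u=5 | in 1101 | out 0111 | prev 0000 | push {2,4}
  [7] u=6 | in 1110 | out 1110 | prev 0000 | push {}
  [8] u=7 | in 1111 | out 0111 | prev 0110 | push {}
  [9] u=0 | in 1111 | out 1111 | prev 1101 | push {5}
  [10] u=2 | in 1111 | out 1111 | ==
  [11] u=4 | in 0111 | out 1111 | prev 1110 | push {0,6}
  [12] u=5 | in 1111 | out 0111 | ==
  [13] u=0 | in 1111 | out 1111 | ==
  [14] u=6 | in 1111 | out 1111 | prev 1110 | push {2}
  [15] u=2 | in 1111 | out 1111 | ==

Converged values:
  [0] 1111
  [1] 0101
  [2] 1111
  [3] 1100
  [4] 1111
  [5] 0111
  [6] 1111
  [7] 0111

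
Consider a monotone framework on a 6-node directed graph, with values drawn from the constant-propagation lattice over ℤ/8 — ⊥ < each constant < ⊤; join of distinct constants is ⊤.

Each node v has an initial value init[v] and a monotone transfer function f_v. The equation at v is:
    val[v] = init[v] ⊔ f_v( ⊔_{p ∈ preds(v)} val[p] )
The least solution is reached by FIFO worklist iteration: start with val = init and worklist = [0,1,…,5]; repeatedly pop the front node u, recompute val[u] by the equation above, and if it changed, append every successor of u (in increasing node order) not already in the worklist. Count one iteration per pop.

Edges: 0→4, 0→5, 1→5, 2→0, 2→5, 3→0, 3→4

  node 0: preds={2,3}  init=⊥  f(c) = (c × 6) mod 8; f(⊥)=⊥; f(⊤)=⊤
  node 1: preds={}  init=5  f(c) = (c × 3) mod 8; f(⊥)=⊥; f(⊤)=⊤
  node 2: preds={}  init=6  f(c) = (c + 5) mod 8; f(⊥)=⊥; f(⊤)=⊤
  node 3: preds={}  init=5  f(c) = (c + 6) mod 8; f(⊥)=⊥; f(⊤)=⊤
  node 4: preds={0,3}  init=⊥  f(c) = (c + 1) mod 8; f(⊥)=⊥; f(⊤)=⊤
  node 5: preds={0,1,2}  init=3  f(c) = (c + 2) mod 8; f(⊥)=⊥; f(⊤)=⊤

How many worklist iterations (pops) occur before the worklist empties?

Trace (6 dequeues):
  [1] u=0 | in ⊤ | out ⊤ | prev ⊥ | push {}
  [2] u=1 | in ⊥ | out 5 | ==
  [3] u=2 | in ⊥ | out 6 | ==
  [4] u=3 | in ⊥ | out 5 | ==
  [5] u=4 | in ⊤ | out ⊤ | prev ⊥ | push {}
  [6] u=5 | in ⊤ | out ⊤ | prev 3 | push {}

Converged values:
  [0] ⊤
  [1] 5
  [2] 6
  [3] 5
  [4] ⊤
  [5] ⊤

6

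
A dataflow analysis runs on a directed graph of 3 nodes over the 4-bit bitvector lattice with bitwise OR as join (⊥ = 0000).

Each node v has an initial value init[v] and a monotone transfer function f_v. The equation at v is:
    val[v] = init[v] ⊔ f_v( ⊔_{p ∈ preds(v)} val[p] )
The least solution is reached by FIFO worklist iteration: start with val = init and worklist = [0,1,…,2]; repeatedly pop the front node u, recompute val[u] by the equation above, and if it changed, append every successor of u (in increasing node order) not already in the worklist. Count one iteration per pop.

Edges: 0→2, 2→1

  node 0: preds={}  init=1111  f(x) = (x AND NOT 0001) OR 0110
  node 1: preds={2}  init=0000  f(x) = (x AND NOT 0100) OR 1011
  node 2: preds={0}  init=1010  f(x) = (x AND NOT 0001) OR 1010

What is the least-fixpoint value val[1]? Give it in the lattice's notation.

1011

Iteration log — 4 steps:
  step 1. node 0  ⊔preds=0000  new=1111  stable
  step 2. node 1  ⊔preds=1010  new=1011  old=0000  +wl: 
  step 3. node 2  ⊔preds=1111  new=1110  old=1010  +wl: 1
  step 4. node 1  ⊔preds=1110  new=1011  stable

Least fixpoint reached:
  node 0: 1111
  node 1: 1011
  node 2: 1110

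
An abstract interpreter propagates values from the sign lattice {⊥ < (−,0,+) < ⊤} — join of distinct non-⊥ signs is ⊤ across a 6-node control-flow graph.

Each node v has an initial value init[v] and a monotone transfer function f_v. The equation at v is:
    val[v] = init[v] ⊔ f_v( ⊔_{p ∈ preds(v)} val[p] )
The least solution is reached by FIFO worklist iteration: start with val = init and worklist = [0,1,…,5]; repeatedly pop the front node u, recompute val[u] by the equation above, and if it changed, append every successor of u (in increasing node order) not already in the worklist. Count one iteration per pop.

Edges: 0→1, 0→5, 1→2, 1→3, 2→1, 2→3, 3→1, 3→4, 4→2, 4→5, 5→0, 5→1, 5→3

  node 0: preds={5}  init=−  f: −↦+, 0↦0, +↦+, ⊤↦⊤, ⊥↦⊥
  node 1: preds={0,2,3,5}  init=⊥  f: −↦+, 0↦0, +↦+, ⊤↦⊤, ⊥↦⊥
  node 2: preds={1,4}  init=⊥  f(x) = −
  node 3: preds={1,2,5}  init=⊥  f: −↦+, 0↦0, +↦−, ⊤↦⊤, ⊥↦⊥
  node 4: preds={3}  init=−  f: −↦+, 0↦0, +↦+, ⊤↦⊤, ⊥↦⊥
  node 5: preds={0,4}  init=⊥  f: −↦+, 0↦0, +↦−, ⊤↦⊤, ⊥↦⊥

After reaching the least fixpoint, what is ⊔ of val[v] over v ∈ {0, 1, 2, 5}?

Worklist (12 pops):
  #1 pop 0: in=⊥ → − (no change)
  #2 pop 1: in=− → + (was ⊥); enqueue []
  #3 pop 2: in=⊤ → − (was ⊥); enqueue [1]
  #4 pop 3: in=⊤ → ⊤ (was ⊥); enqueue []
  #5 pop 4: in=⊤ → ⊤ (was −); enqueue [2]
  #6 pop 5: in=⊤ → ⊤ (was ⊥); enqueue [0,3]
  #7 pop 1: in=⊤ → ⊤ (was +); enqueue []
  #8 pop 2: in=⊤ → − (no change)
  #9 pop 0: in=⊤ → ⊤ (was −); enqueue [1,5]
  #10 pop 3: in=⊤ → ⊤ (no change)
  #11 pop 1: in=⊤ → ⊤ (no change)
  #12 pop 5: in=⊤ → ⊤ (no change)

Fixpoint:
  val[0] = ⊤
  val[1] = ⊤
  val[2] = −
  val[3] = ⊤
  val[4] = ⊤
  val[5] = ⊤

⊤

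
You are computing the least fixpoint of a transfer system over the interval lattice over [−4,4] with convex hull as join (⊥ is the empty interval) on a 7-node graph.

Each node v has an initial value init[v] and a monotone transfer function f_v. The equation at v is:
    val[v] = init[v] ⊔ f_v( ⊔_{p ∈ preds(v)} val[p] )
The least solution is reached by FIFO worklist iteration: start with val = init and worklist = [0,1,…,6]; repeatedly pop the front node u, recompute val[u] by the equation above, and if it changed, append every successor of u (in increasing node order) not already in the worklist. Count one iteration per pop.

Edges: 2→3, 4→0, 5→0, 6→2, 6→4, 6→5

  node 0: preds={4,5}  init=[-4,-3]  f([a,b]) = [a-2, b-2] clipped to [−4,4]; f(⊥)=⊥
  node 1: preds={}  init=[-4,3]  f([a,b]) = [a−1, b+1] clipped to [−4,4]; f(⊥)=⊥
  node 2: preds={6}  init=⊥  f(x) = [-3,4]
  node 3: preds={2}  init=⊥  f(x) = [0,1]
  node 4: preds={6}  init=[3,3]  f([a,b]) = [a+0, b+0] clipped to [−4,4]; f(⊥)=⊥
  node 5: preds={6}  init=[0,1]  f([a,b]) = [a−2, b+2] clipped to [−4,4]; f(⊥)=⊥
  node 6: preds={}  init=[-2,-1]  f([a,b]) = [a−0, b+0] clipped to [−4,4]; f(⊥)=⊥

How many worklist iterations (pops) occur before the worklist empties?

Worklist (8 pops):
  #1 pop 0: in=[0,3] → [-4,1] (was [-4,-3]); enqueue []
  #2 pop 1: in=⊥ → [-4,3] (no change)
  #3 pop 2: in=[-2,-1] → [-3,4] (was ⊥); enqueue []
  #4 pop 3: in=[-3,4] → [0,1] (was ⊥); enqueue []
  #5 pop 4: in=[-2,-1] → [-2,3] (was [3,3]); enqueue [0]
  #6 pop 5: in=[-2,-1] → [-4,1] (was [0,1]); enqueue []
  #7 pop 6: in=⊥ → [-2,-1] (no change)
  #8 pop 0: in=[-4,3] → [-4,1] (no change)

Fixpoint:
  val[0] = [-4,1]
  val[1] = [-4,3]
  val[2] = [-3,4]
  val[3] = [0,1]
  val[4] = [-2,3]
  val[5] = [-4,1]
  val[6] = [-2,-1]

8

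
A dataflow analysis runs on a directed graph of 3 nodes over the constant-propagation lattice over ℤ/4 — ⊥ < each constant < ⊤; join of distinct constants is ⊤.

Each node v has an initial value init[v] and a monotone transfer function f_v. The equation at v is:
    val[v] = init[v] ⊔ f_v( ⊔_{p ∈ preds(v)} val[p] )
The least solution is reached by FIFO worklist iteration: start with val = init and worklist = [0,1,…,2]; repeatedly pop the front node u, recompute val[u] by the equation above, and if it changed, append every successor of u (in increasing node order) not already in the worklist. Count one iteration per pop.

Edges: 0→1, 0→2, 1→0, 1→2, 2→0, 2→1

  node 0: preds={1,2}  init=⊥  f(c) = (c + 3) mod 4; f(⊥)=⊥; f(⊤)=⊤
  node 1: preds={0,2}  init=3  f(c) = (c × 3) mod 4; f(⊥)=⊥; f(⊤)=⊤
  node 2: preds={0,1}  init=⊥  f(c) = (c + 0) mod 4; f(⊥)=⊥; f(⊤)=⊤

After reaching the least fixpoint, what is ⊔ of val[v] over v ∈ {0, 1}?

Iteration log — 6 steps:
  step 1. node 0  ⊔preds=3  new=2  old=⊥  +wl: 
  step 2. node 1  ⊔preds=2  new=⊤  old=3  +wl: 0
  step 3. node 2  ⊔preds=⊤  new=⊤  old=⊥  +wl: 1
  step 4. node 0  ⊔preds=⊤  new=⊤  old=2  +wl: 2
  step 5. node 1  ⊔preds=⊤  new=⊤  stable
  step 6. node 2  ⊔preds=⊤  new=⊤  stable

Least fixpoint reached:
  node 0: ⊤
  node 1: ⊤
  node 2: ⊤

⊤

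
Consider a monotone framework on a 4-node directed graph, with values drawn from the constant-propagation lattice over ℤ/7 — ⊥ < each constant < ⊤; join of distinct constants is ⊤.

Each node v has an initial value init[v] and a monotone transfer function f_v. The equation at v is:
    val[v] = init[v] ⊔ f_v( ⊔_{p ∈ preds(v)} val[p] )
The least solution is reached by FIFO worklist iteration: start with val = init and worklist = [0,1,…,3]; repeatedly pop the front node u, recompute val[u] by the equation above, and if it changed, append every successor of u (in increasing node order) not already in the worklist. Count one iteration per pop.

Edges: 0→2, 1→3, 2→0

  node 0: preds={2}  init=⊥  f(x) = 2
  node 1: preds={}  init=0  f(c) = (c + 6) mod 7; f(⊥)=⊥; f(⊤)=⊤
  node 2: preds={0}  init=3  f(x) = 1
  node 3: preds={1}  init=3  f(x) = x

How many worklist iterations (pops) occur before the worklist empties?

Trace (5 dequeues):
  [1] u=0 | in 3 | out 2 | prev ⊥ | push {}
  [2] u=1 | in ⊥ | out 0 | ==
  [3] u=2 | in 2 | out ⊤ | prev 3 | push {0}
  [4] u=3 | in 0 | out ⊤ | prev 3 | push {}
  [5] u=0 | in ⊤ | out 2 | ==

Converged values:
  [0] 2
  [1] 0
  [2] ⊤
  [3] ⊤

5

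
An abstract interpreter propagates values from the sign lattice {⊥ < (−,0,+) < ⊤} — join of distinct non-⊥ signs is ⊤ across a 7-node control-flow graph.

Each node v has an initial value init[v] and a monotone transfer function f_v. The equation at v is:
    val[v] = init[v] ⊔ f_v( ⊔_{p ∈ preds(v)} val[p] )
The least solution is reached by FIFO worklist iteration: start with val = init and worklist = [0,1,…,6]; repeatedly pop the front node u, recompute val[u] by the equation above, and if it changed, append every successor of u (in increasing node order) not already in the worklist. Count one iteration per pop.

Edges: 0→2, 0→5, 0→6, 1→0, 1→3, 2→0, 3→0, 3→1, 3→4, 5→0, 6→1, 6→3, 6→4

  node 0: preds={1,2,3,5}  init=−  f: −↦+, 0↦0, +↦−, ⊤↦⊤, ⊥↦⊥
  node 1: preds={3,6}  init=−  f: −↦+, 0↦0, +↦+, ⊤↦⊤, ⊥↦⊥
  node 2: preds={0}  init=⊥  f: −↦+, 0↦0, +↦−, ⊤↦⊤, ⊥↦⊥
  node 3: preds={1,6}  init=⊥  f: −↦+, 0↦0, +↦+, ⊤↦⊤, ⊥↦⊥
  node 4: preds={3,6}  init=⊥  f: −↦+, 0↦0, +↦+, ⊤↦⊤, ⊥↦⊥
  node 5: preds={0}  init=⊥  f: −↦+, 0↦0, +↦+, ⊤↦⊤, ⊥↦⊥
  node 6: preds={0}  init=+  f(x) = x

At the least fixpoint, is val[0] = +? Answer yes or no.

Trace (11 dequeues):
  [1] u=0 | in − | out ⊤ | prev − | push {}
  [2] u=1 | in + | out ⊤ | prev − | push {0}
  [3] u=2 | in ⊤ | out ⊤ | prev ⊥ | push {}
  [4] u=3 | in ⊤ | out ⊤ | prev ⊥ | push {1}
  [5] u=4 | in ⊤ | out ⊤ | prev ⊥ | push {}
  [6] u=5 | in ⊤ | out ⊤ | prev ⊥ | push {}
  [7] u=6 | in ⊤ | out ⊤ | prev + | push {3,4}
  [8] u=0 | in ⊤ | out ⊤ | ==
  [9] u=1 | in ⊤ | out ⊤ | ==
  [10] u=3 | in ⊤ | out ⊤ | ==
  [11] u=4 | in ⊤ | out ⊤ | ==

Converged values:
  [0] ⊤
  [1] ⊤
  [2] ⊤
  [3] ⊤
  [4] ⊤
  [5] ⊤
  [6] ⊤

no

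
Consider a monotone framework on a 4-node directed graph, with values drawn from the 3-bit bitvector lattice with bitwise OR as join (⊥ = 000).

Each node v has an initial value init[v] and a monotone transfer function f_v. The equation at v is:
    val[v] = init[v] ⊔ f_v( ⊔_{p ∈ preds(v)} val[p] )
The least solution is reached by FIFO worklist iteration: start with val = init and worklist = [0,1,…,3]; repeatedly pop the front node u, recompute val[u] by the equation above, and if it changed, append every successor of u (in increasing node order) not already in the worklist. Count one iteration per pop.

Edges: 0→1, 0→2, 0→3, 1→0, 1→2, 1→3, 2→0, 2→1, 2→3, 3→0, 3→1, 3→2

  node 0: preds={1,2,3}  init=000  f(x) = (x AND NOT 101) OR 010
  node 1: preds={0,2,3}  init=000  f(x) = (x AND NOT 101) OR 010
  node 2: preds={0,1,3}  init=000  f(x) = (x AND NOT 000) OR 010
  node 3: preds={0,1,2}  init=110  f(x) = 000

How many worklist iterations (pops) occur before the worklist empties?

Iteration log — 6 steps:
  step 1. node 0  ⊔preds=110  new=010  old=000  +wl: 
  step 2. node 1  ⊔preds=110  new=010  old=000  +wl: 0
  step 3. node 2  ⊔preds=110  new=110  old=000  +wl: 1
  step 4. node 3  ⊔preds=110  new=110  stable
  step 5. node 0  ⊔preds=110  new=010  stable
  step 6. node 1  ⊔preds=110  new=010  stable

Least fixpoint reached:
  node 0: 010
  node 1: 010
  node 2: 110
  node 3: 110

6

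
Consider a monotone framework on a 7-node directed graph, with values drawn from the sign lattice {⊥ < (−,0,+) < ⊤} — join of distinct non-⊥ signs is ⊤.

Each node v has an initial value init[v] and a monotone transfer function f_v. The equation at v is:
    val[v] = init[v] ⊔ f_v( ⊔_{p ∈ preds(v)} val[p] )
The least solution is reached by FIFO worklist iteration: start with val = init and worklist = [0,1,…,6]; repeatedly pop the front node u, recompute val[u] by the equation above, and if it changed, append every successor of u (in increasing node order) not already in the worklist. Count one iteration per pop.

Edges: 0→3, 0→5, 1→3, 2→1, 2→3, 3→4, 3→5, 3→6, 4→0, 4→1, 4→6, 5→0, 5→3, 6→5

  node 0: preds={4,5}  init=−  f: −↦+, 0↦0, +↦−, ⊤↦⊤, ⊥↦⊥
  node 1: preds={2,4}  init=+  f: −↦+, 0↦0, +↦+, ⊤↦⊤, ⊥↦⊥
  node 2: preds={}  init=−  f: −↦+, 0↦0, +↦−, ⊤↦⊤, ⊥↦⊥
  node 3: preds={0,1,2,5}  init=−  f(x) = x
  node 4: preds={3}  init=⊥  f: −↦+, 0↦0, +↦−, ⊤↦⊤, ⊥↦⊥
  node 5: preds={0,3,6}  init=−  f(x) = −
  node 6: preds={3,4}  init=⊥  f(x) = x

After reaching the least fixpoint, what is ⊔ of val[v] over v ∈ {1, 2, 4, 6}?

⊤

Iteration log — 11 steps:
  step 1. node 0  ⊔preds=−  new=⊤  old=−  +wl: 
  step 2. node 1  ⊔preds=−  new=+  stable
  step 3. node 2  ⊔preds=⊥  new=−  stable
  step 4. node 3  ⊔preds=⊤  new=⊤  old=−  +wl: 
  step 5. node 4  ⊔preds=⊤  new=⊤  old=⊥  +wl: 0,1
  step 6. node 5  ⊔preds=⊤  new=−  stable
  step 7. node 6  ⊔preds=⊤  new=⊤  old=⊥  +wl: 5
  step 8. node 0  ⊔preds=⊤  new=⊤  stable
  step 9. node 1  ⊔preds=⊤  new=⊤  old=+  +wl: 3
  step 10. node 5  ⊔preds=⊤  new=−  stable
  step 11. node 3  ⊔preds=⊤  new=⊤  stable

Least fixpoint reached:
  node 0: ⊤
  node 1: ⊤
  node 2: −
  node 3: ⊤
  node 4: ⊤
  node 5: −
  node 6: ⊤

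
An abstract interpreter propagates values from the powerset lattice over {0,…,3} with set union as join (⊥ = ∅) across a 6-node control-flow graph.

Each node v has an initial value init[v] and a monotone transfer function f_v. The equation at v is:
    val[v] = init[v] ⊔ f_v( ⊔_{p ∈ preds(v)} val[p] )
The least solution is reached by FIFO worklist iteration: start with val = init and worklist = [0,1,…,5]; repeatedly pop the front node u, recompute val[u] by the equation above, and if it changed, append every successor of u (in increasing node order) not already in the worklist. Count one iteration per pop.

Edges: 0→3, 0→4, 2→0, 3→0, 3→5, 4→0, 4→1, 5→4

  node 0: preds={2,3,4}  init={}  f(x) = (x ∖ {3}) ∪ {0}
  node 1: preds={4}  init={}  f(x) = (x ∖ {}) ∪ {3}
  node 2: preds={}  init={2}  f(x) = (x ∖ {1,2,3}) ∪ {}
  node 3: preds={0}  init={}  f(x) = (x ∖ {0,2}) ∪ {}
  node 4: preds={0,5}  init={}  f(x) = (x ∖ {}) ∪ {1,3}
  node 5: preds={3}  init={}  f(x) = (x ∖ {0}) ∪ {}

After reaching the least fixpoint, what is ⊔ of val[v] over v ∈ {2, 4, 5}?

{0,1,2,3}

Worklist (13 pops):
  #1 pop 0: in={2} → {0,2} (was {}); enqueue []
  #2 pop 1: in={} → {3} (was {}); enqueue []
  #3 pop 2: in={} → {2} (no change)
  #4 pop 3: in={0,2} → {} (no change)
  #5 pop 4: in={0,2} → {0,1,2,3} (was {}); enqueue [0,1]
  #6 pop 5: in={} → {} (no change)
  #7 pop 0: in={0,1,2,3} → {0,1,2} (was {0,2}); enqueue [3,4]
  #8 pop 1: in={0,1,2,3} → {0,1,2,3} (was {3}); enqueue []
  #9 pop 3: in={0,1,2} → {1} (was {}); enqueue [0,5]
  #10 pop 4: in={0,1,2} → {0,1,2,3} (no change)
  #11 pop 0: in={0,1,2,3} → {0,1,2} (no change)
  #12 pop 5: in={1} → {1} (was {}); enqueue [4]
  #13 pop 4: in={0,1,2} → {0,1,2,3} (no change)

Fixpoint:
  val[0] = {0,1,2}
  val[1] = {0,1,2,3}
  val[2] = {2}
  val[3] = {1}
  val[4] = {0,1,2,3}
  val[5] = {1}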